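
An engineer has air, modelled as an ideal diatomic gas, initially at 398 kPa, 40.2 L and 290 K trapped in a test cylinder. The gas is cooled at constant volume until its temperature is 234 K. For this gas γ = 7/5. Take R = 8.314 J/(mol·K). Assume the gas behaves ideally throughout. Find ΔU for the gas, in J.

-7720 J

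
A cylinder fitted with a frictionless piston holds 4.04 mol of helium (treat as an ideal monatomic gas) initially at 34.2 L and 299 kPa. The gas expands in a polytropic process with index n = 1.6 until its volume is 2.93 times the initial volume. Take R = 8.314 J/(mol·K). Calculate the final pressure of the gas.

53.5 kPa

T₁ = P₁V₁/(nR) = 299×34.2/(4.04×8.314) = 304 K.
Polytropic n=1.6: T₂ = T₁(V₁/V₂)^(n−1) = 304×(0.341)^0.60 = 160 K; P₂ = P₁(V₁/V₂)^n = 53.5 kPa.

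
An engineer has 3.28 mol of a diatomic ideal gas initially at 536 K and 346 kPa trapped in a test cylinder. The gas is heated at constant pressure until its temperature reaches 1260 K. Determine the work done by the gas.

V₁ = nRT₁/P₁ = 3.28×8.314×536/346 = 42.2 L.
Isobaric: P stays 346 kPa; V/T = const ⇒ T₂ = 1260 K, V₂ = 99.3 L.
W = PΔV = 346×(99.3−42.2) kPa·L = 19700 J.

19700 J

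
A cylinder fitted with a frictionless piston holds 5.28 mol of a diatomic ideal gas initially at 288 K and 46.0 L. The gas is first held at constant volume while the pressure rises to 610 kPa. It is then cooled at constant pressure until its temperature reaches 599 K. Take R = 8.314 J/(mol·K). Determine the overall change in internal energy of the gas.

P₁ = nRT₁/V₁ = 5.28×8.314×288/46.0 = 275 kPa.
Step 1 — Isochoric: V stays 46.0 L; P/T = const ⇒ T₂ = 639 K, P₂ = 610 kPa.
W = 0 (no volume change).
ΔU = nCvΔT = 5.28×20.8×(639−288) = 38500 J.
Q = ΔU = 38500 J.
State after step 1: P = 610 kPa, V = 46.0 L, T = 639 K.
Step 2 — Isobaric: P stays 610 kPa; V/T = const ⇒ T₂ = 599 K, V₂ = 43.1 L.
W = PΔV = 610×(43.1−46.0) kPa·L = -1770 J.
ΔU = nCvΔT = 5.28×20.8×(599−639) = -4410 J.
Q = ΔU + W = nCpΔT = -6180 J.
Net over both steps: W = -1770 J, Q = 32400 J, ΔU = 34100 J.

34100 J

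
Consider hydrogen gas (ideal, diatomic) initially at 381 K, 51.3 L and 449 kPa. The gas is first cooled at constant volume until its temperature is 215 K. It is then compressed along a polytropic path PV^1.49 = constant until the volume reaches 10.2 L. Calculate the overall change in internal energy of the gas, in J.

14100 J

n = P₁V₁/(RT₁) = 449×51.3/(8.314×381) = 7.27 mol.
Step 1 — Isochoric: V stays 51.3 L; P/T = const ⇒ T₂ = 215 K, P₂ = 253 kPa.
W = 0 (no volume change).
ΔU = nCvΔT = 7.27×20.8×(215−381) = -25100 J.
Q = ΔU = -25100 J.
State after step 1: P = 253 kPa, V = 51.3 L, T = 215 K.
Step 2 — Polytropic n=1.49: T₂ = T₁(V₁/V₂)^(n−1) = 215×(5.03)^0.49 = 474 K; P₂ = P₁(V₁/V₂)^n = 2810 kPa.
W = (P₁V₁−P₂V₂)/(n−1) = (253×51.3−2810×10.2)/0.49 = -32000 J.
ΔU = nCvΔT = 7.27×20.8×(474−215) = 39200 J.
Q = ΔU + W = 7200 J.
Net over both steps: W = -32000 J, Q = -17900 J, ΔU = 14100 J.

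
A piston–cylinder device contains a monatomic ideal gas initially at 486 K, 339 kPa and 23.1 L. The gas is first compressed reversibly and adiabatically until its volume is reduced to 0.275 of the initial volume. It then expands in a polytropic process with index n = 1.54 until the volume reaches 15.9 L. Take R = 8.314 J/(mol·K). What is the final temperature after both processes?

n = P₁V₁/(RT₁) = 339×23.1/(8.314×486) = 1.94 mol.
Step 1 — Adiabatic: TV^(γ−1) = const ⇒ T₂ = 486×(3.64)^0.667 = 1150 K; PV^γ = const ⇒ P₂ = 2920 kPa.
ΔU = nCvΔT = 1.94×12.5×(1150−486) = 16000 J.
Q = 0 for an adiabatic process, so W = −ΔU = -16000 J.
State after step 1: P = 2920 kPa, V = 6.35 L, T = 1150 K.
Step 2 — Polytropic n=1.54: T₂ = T₁(V₁/V₂)^(n−1) = 1150×(0.400)^0.54 = 700 K; P₂ = P₁(V₁/V₂)^n = 710 kPa.
W = (P₁V₁−P₂V₂)/(n−1) = (2920×6.35−710×15.9)/0.54 = 13400 J.
ΔU = nCvΔT = 1.94×12.5×(700−1150) = -10900 J.
Q = ΔU + W = 2550 J.
Net over both steps: W = -2630 J, Q = 2550 J, ΔU = 5180 J.

700 K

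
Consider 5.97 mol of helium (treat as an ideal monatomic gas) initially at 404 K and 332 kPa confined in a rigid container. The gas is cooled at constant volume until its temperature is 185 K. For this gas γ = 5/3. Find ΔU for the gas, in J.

-16300 J

V₁ = nRT₁/P₁ = 5.97×8.314×404/332 = 60.4 L.
Isochoric: V stays 60.4 L; P/T = const ⇒ T₂ = 185 K, P₂ = 152 kPa.
For an ideal gas ΔU = nCvΔT with Cv = (3/2)R = 12.5 J/(mol·K).
ΔU = 5.97×12.5×(185−404) = -16300 J.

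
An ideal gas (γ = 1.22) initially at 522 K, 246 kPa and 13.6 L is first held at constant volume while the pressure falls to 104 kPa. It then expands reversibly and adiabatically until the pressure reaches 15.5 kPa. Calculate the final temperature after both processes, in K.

157 K

n = P₁V₁/(RT₁) = 246×13.6/(8.314×522) = 0.771 mol.
Step 1 — Isochoric: V stays 13.6 L; P/T = const ⇒ T₂ = 221 K, P₂ = 104 kPa.
W = 0 (no volume change).
ΔU = nCvΔT = 0.771×37.8×(221−522) = -8780 J.
Q = ΔU = -8780 J.
State after step 1: P = 104 kPa, V = 13.6 L, T = 221 K.
Step 2 — Adiabatic: T₂/T₁ = (P₂/P₁)^((γ−1)/γ) ⇒ T₂ = 221×(0.149)^0.180 = 157 K; V₂ = 64.7 L.
ΔU = nCvΔT = 0.771×37.8×(157−221) = -1870 J.
Q = 0 for an adiabatic process, so W = −ΔU = 1870 J.
Net over both steps: W = 1870 J, Q = -8780 J, ΔU = -10600 J.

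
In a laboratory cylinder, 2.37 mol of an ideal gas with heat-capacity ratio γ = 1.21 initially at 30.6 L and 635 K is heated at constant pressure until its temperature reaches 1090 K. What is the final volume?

52.5 L

P₁ = nRT₁/V₁ = 2.37×8.314×635/30.6 = 409 kPa.
Isobaric: P stays 409 kPa; V/T = const ⇒ T₂ = 1090 K, V₂ = 52.5 L.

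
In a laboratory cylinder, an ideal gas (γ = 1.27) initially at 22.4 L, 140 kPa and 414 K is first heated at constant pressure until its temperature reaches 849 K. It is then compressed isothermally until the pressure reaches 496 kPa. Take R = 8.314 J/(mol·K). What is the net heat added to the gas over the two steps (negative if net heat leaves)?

n = P₁V₁/(RT₁) = 140×22.4/(8.314×414) = 0.911 mol.
Step 1 — Isobaric: P stays 140 kPa; V/T = const ⇒ T₂ = 849 K, V₂ = 45.9 L.
W = PΔV = 140×(45.9−22.4) kPa·L = 3300 J.
ΔU = nCvΔT = 0.911×30.8×(849−414) = 12200 J.
Q = ΔU + W = nCpΔT = 15500 J.
State after step 1: P = 140 kPa, V = 45.9 L, T = 849 K.
Step 2 — Isothermal: T stays 849 K; PV = const ⇒ V₂ = 13.0 L, P₂ = 496 kPa.
ΔU = 0 (ideal gas, T constant).
W = nRT ln(V₂/V₁) = 0.911×8.314×849×ln(0.282) = -8130 J.
Q = ΔU + W = -8130 J.
Net over both steps: W = -4840 J, Q = 7360 J, ΔU = 12200 J.

7360 J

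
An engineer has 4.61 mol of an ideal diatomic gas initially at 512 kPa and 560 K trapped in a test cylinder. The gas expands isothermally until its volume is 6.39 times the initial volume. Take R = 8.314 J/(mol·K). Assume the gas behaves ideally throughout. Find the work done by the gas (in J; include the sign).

V₁ = nRT₁/P₁ = 4.61×8.314×560/512 = 41.9 L.
Isothermal: T stays 560 K; PV = const ⇒ V₂ = 268 L, P₂ = 80.1 kPa.
W = nRT ln(V₂/V₁) = 4.61×8.314×560×ln(6.39) = 39800 J.

39800 J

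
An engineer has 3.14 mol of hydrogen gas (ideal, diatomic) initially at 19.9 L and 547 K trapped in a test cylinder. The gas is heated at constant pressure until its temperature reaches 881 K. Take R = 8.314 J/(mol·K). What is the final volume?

P₁ = nRT₁/V₁ = 3.14×8.314×547/19.9 = 718 kPa.
Isobaric: P stays 718 kPa; V/T = const ⇒ T₂ = 881 K, V₂ = 32.1 L.

32.1 L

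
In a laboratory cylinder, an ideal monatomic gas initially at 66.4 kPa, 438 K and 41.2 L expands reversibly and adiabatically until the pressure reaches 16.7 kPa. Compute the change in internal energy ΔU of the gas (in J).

-1740 J

n = P₁V₁/(RT₁) = 66.4×41.2/(8.314×438) = 0.751 mol.
Adiabatic: T₂/T₁ = (P₂/P₁)^((γ−1)/γ) ⇒ T₂ = 438×(0.252)^0.400 = 252 K; V₂ = 94.3 L.
For an ideal gas ΔU = nCvΔT with Cv = (3/2)R = 12.5 J/(mol·K).
ΔU = 0.751×12.5×(252−438) = -1740 J.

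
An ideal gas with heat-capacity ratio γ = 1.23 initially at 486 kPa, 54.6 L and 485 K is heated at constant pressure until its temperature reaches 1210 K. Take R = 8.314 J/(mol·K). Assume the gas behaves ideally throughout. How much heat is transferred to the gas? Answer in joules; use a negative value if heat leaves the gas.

212000 J

n = P₁V₁/(RT₁) = 486×54.6/(8.314×485) = 6.58 mol.
Isobaric: P stays 486 kPa; V/T = const ⇒ T₂ = 1210 K, V₂ = 136 L.
W = PΔV = 486×(136−54.6) kPa·L = 39700 J.
ΔU = nCvΔT = 6.58×36.1×(1210−485) = 172000 J.
Q = ΔU + W = nCpΔT = 212000 J.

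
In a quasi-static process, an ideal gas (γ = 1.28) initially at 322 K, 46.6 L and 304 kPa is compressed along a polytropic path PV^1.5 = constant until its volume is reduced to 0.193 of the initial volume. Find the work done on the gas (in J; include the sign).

36200 J

n = P₁V₁/(RT₁) = 304×46.6/(8.314×322) = 5.29 mol.
Polytropic n=1.5: T₂ = T₁(V₁/V₂)^(n−1) = 322×(5.18)^0.50 = 733 K; P₂ = P₁(V₁/V₂)^n = 3590 kPa.
W = (P₁V₁−P₂V₂)/(n−1) = (304×46.6−3590×8.99)/0.50 = -36200 J.
Work done on the gas = −W_by = 36200 J.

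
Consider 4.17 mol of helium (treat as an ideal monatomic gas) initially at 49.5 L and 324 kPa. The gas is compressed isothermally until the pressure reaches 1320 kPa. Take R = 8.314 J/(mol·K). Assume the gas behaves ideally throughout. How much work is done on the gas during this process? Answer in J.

22500 J

T₁ = P₁V₁/(nR) = 324×49.5/(4.17×8.314) = 463 K.
Isothermal: T stays 463 K; PV = const ⇒ V₂ = 12.2 L, P₂ = 1320 kPa.
W = nRT ln(V₂/V₁) = 4.17×8.314×463×ln(0.245) = -22500 J.
Work done on the gas = −W_by = 22500 J.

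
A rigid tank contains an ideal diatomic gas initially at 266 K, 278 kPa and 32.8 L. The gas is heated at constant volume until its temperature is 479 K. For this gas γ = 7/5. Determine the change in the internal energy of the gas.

18300 J

n = P₁V₁/(RT₁) = 278×32.8/(8.314×266) = 4.12 mol.
Isochoric: V stays 32.8 L; P/T = const ⇒ T₂ = 479 K, P₂ = 501 kPa.
For an ideal gas ΔU = nCvΔT with Cv = (5/2)R = 20.8 J/(mol·K).
ΔU = 4.12×20.8×(479−266) = 18300 J.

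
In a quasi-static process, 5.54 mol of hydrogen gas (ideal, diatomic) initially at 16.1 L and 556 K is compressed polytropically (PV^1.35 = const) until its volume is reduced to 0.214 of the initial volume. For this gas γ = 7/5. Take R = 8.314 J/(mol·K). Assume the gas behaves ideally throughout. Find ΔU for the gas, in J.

45800 J

P₁ = nRT₁/V₁ = 5.54×8.314×556/16.1 = 1590 kPa.
Polytropic n=1.35: T₂ = T₁(V₁/V₂)^(n−1) = 556×(4.67)^0.35 = 954 K; P₂ = P₁(V₁/V₂)^n = 12700 kPa.
For an ideal gas ΔU = nCvΔT with Cv = (5/2)R = 20.8 J/(mol·K).
ΔU = 5.54×20.8×(954−556) = 45800 J.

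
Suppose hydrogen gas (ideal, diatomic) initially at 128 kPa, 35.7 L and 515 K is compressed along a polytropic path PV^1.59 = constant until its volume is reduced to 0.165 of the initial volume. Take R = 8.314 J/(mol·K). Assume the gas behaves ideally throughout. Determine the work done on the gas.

14700 J

n = P₁V₁/(RT₁) = 128×35.7/(8.314×515) = 1.07 mol.
Polytropic n=1.59: T₂ = T₁(V₁/V₂)^(n−1) = 515×(6.06)^0.59 = 1490 K; P₂ = P₁(V₁/V₂)^n = 2250 kPa.
W = (P₁V₁−P₂V₂)/(n−1) = (128×35.7−2250×5.89)/0.59 = -14700 J.
Work done on the gas = −W_by = 14700 J.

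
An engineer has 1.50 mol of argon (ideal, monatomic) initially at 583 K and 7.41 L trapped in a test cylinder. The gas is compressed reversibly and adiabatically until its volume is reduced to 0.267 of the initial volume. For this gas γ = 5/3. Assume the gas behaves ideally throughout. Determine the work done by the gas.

-15400 J

P₁ = nRT₁/V₁ = 1.50×8.314×583/7.41 = 981 kPa.
Adiabatic: TV^(γ−1) = const ⇒ T₂ = 583×(3.75)^0.667 = 1410 K; PV^γ = const ⇒ P₂ = 8860 kPa.
ΔU = nCvΔT = 1.50×12.5×(1410−583) = 15400 J.
Q = 0 for an adiabatic process, so W = −ΔU = -15400 J.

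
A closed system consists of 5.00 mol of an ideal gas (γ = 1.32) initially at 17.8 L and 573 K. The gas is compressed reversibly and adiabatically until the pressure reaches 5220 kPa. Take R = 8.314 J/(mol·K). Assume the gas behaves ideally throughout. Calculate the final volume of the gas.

P₁ = nRT₁/V₁ = 5.00×8.314×573/17.8 = 1340 kPa.
Adiabatic: T₂/T₁ = (P₂/P₁)^((γ−1)/γ) ⇒ T₂ = 573×(3.90)^0.242 = 797 K; V₂ = 6.35 L.

6.35 L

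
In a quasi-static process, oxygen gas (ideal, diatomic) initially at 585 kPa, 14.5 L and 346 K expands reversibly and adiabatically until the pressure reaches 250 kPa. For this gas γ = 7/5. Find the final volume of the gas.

26.6 L

Adiabatic: T₂/T₁ = (P₂/P₁)^((γ−1)/γ) ⇒ T₂ = 346×(0.427)^0.286 = 271 K; V₂ = 26.6 L.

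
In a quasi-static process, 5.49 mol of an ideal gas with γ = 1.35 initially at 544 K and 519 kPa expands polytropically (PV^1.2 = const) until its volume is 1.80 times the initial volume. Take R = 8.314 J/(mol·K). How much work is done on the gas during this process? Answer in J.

V₁ = nRT₁/P₁ = 5.49×8.314×544/519 = 47.8 L.
Polytropic n=1.2: T₂ = T₁(V₁/V₂)^(n−1) = 544×(0.556)^0.20 = 484 K; P₂ = P₁(V₁/V₂)^n = 256 kPa.
W = (P₁V₁−P₂V₂)/(n−1) = (519×47.8−256×86.1)/0.20 = 13800 J.
Work done on the gas = −W_by = -13800 J.

-13800 J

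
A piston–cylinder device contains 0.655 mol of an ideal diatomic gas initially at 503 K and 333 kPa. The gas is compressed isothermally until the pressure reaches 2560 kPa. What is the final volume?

V₁ = nRT₁/P₁ = 0.655×8.314×503/333 = 8.23 L.
Isothermal: T stays 503 K; PV = const ⇒ V₂ = 1.07 L, P₂ = 2560 kPa.

1.07 L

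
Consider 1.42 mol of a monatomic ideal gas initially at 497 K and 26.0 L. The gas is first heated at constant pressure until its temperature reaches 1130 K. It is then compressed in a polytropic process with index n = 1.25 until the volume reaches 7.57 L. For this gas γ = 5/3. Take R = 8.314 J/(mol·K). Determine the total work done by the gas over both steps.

P₁ = nRT₁/V₁ = 1.42×8.314×497/26.0 = 226 kPa.
Step 1 — Isobaric: P stays 226 kPa; V/T = const ⇒ T₂ = 1130 K, V₂ = 59.1 L.
W = PΔV = 226×(59.1−26.0) kPa·L = 7470 J.
ΔU = nCvΔT = 1.42×12.5×(1130−497) = 11200 J.
Q = ΔU + W = nCpΔT = 18700 J.
State after step 1: P = 226 kPa, V = 59.1 L, T = 1130 K.
Step 2 — Polytropic n=1.25: T₂ = T₁(V₁/V₂)^(n−1) = 1130×(7.81)^0.25 = 1890 K; P₂ = P₁(V₁/V₂)^n = 2950 kPa.
W = (P₁V₁−P₂V₂)/(n−1) = (226×59.1−2950×7.57)/0.25 = -35800 J.
ΔU = nCvΔT = 1.42×12.5×(1890−1130) = 13400 J.
Q = ΔU + W = -22400 J.
Net over both steps: W = -28400 J, Q = -3720 J, ΔU = 24700 J.

-28400 J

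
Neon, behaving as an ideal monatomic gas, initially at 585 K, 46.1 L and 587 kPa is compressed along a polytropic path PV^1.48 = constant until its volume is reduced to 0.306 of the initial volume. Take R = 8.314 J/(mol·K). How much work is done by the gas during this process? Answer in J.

-43200 J

n = P₁V₁/(RT₁) = 587×46.1/(8.314×585) = 5.56 mol.
Polytropic n=1.48: T₂ = T₁(V₁/V₂)^(n−1) = 585×(3.27)^0.48 = 1030 K; P₂ = P₁(V₁/V₂)^n = 3390 kPa.
W = (P₁V₁−P₂V₂)/(n−1) = (587×46.1−3390×14.1)/0.48 = -43200 J.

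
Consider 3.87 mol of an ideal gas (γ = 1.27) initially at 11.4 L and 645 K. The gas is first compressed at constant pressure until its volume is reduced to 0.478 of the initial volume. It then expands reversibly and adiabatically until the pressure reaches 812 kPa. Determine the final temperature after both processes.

P₁ = nRT₁/V₁ = 3.87×8.314×645/11.4 = 1820 kPa.
Step 1 — Isobaric: P stays 1820 kPa; V/T = const ⇒ T₂ = 308 K, V₂ = 5.45 L.
W = PΔV = 1820×(5.45−11.4) kPa·L = -10800 J.
ΔU = nCvΔT = 3.87×30.8×(308−645) = -40100 J.
Q = ΔU + W = nCpΔT = -51000 J.
State after step 1: P = 1820 kPa, V = 5.45 L, T = 308 K.
Step 2 — Adiabatic: T₂/T₁ = (P₂/P₁)^((γ−1)/γ) ⇒ T₂ = 308×(0.446)^0.213 = 260 K; V₂ = 10.3 L.
ΔU = nCvΔT = 3.87×30.8×(260−308) = -5790 J.
Q = 0 for an adiabatic process, so W = −ΔU = 5790 J.
Net over both steps: W = -5040 J, Q = -51000 J, ΔU = -45900 J.

260 K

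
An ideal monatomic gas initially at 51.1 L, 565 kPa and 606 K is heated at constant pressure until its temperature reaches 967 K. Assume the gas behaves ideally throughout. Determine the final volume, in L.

Isobaric: P stays 565 kPa; V/T = const ⇒ T₂ = 967 K, V₂ = 81.5 L.

81.5 L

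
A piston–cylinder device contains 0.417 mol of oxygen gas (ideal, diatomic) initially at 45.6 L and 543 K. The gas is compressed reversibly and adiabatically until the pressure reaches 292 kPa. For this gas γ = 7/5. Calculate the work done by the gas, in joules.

-3520 J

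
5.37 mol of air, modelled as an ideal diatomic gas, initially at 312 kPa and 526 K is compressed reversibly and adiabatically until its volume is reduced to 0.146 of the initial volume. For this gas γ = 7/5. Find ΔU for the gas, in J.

V₁ = nRT₁/P₁ = 5.37×8.314×526/312 = 75.3 L.
Adiabatic: TV^(γ−1) = const ⇒ T₂ = 526×(6.85)^0.400 = 1140 K; PV^γ = const ⇒ P₂ = 4610 kPa.
For an ideal gas ΔU = nCvΔT with Cv = (5/2)R = 20.8 J/(mol·K).
ΔU = 5.37×20.8×(1140−526) = 68000 J.

68000 J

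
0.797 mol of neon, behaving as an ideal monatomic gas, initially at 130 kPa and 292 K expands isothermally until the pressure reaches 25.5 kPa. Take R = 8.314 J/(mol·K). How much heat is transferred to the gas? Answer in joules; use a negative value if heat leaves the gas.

3150 J

V₁ = nRT₁/P₁ = 0.797×8.314×292/130 = 14.9 L.
Isothermal: T stays 292 K; PV = const ⇒ V₂ = 75.9 L, P₂ = 25.5 kPa.
ΔU = 0 (ideal gas, T constant).
W = nRT ln(V₂/V₁) = 0.797×8.314×292×ln(5.10) = 3150 J.
Q = ΔU + W = 3150 J.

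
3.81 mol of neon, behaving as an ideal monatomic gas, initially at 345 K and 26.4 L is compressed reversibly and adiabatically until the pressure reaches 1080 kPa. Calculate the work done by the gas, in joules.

P₁ = nRT₁/V₁ = 3.81×8.314×345/26.4 = 414 kPa.
Adiabatic: T₂/T₁ = (P₂/P₁)^((γ−1)/γ) ⇒ T₂ = 345×(2.61)^0.400 = 506 K; V₂ = 14.8 L.
ΔU = nCvΔT = 3.81×12.5×(506−345) = 7660 J.
Q = 0 for an adiabatic process, so W = −ΔU = -7660 J.

-7660 J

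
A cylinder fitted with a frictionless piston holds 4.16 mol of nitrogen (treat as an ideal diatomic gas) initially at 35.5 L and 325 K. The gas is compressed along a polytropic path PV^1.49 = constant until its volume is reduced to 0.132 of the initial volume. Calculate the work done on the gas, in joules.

38900 J

P₁ = nRT₁/V₁ = 4.16×8.314×325/35.5 = 317 kPa.
Polytropic n=1.49: T₂ = T₁(V₁/V₂)^(n−1) = 325×(7.58)^0.49 = 877 K; P₂ = P₁(V₁/V₂)^n = 6470 kPa.
W = (P₁V₁−P₂V₂)/(n−1) = (317×35.5−6470×4.69)/0.49 = -38900 J.
Work done on the gas = −W_by = 38900 J.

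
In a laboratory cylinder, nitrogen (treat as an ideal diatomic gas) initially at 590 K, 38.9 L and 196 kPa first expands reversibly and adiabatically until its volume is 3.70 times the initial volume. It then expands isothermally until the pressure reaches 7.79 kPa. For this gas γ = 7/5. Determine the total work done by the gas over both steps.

n = P₁V₁/(RT₁) = 196×38.9/(8.314×590) = 1.55 mol.
Step 1 — Adiabatic: TV^(γ−1) = const ⇒ T₂ = 590×(0.270)^0.400 = 350 K; PV^γ = const ⇒ P₂ = 31.4 kPa.
ΔU = nCvΔT = 1.55×20.8×(350−590) = -7770 J.
Q = 0 for an adiabatic process, so W = −ΔU = 7770 J.
State after step 1: P = 31.4 kPa, V = 144 L, T = 350 K.
Step 2 — Isothermal: T stays 350 K; PV = const ⇒ V₂ = 580 L, P₂ = 7.79 kPa.
ΔU = 0 (ideal gas, T constant).
W = nRT ln(V₂/V₁) = 1.55×8.314×350×ln(4.03) = 6300 J.
Q = ΔU + W = 6300 J.
Net over both steps: W = 14100 J, Q = 6300 J, ΔU = -7770 J.

14100 J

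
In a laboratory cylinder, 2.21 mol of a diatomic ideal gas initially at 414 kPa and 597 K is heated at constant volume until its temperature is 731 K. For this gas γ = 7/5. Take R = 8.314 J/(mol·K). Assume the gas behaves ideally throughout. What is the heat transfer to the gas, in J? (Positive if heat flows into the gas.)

V₁ = nRT₁/P₁ = 2.21×8.314×597/414 = 26.5 L.
Isochoric: V stays 26.5 L; P/T = const ⇒ T₂ = 731 K, P₂ = 507 kPa.
W = 0 (no volume change).
ΔU = nCvΔT = 2.21×20.8×(731−597) = 6160 J.
Q = ΔU = 6160 J.

6160 J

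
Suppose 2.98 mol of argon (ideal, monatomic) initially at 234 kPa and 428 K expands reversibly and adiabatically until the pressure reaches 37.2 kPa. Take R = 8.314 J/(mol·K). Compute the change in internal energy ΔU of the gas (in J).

-8280 J

V₁ = nRT₁/P₁ = 2.98×8.314×428/234 = 45.3 L.
Adiabatic: T₂/T₁ = (P₂/P₁)^((γ−1)/γ) ⇒ T₂ = 428×(0.159)^0.400 = 205 K; V₂ = 137 L.
For an ideal gas ΔU = nCvΔT with Cv = (3/2)R = 12.5 J/(mol·K).
ΔU = 2.98×12.5×(205−428) = -8280 J.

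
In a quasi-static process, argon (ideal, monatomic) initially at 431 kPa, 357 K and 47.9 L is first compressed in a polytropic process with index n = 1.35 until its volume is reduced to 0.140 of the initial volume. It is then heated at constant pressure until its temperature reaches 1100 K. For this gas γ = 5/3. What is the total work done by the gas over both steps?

-35900 J

n = P₁V₁/(RT₁) = 431×47.9/(8.314×357) = 6.96 mol.
Step 1 — Polytropic n=1.35: T₂ = T₁(V₁/V₂)^(n−1) = 357×(7.14)^0.35 = 710 K; P₂ = P₁(V₁/V₂)^n = 6130 kPa.
W = (P₁V₁−P₂V₂)/(n−1) = (431×47.9−6130×6.71)/0.35 = -58400 J.
ΔU = nCvΔT = 6.96×12.5×(710−357) = 30700 J.
Q = ΔU + W = -27700 J.
State after step 1: P = 6130 kPa, V = 6.71 L, T = 710 K.
Step 2 — Isobaric: P stays 6130 kPa; V/T = const ⇒ T₂ = 1100 K, V₂ = 10.4 L.
W = PΔV = 6130×(10.4−6.71) kPa·L = 22500 J.
ΔU = nCvΔT = 6.96×12.5×(1100−710) = 33800 J.
Q = ΔU + W = nCpΔT = 56300 J.
Net over both steps: W = -35900 J, Q = 28600 J, ΔU = 64500 J.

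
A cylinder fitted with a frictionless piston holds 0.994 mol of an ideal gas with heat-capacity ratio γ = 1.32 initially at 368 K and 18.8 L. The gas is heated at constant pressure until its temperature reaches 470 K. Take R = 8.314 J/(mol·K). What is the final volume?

P₁ = nRT₁/V₁ = 0.994×8.314×368/18.8 = 162 kPa.
Isobaric: P stays 162 kPa; V/T = const ⇒ T₂ = 470 K, V₂ = 24.0 L.

24.0 L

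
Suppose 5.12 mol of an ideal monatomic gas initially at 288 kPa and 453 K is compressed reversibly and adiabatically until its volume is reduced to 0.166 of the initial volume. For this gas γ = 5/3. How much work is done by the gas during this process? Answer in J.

V₁ = nRT₁/P₁ = 5.12×8.314×453/288 = 67.0 L.
Adiabatic: TV^(γ−1) = const ⇒ T₂ = 453×(6.02)^0.667 = 1500 K; PV^γ = const ⇒ P₂ = 5740 kPa.
ΔU = nCvΔT = 5.12×12.5×(1500−453) = 66800 J.
Q = 0 for an adiabatic process, so W = −ΔU = -66800 J.

-66800 J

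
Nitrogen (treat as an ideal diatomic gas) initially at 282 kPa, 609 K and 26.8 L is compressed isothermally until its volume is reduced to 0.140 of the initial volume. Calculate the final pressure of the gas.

Isothermal: T stays 609 K; PV = const ⇒ V₂ = 3.75 L, P₂ = 2010 kPa.

2010 kPa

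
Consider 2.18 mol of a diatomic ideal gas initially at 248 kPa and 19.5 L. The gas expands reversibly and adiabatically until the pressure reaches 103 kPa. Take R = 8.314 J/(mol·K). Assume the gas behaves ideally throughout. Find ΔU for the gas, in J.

T₁ = P₁V₁/(nR) = 248×19.5/(2.18×8.314) = 267 K.
Adiabatic: T₂/T₁ = (P₂/P₁)^((γ−1)/γ) ⇒ T₂ = 267×(0.415)^0.286 = 208 K; V₂ = 36.5 L.
For an ideal gas ΔU = nCvΔT with Cv = (5/2)R = 20.8 J/(mol·K).
ΔU = 2.18×20.8×(208−267) = -2680 J.

-2680 J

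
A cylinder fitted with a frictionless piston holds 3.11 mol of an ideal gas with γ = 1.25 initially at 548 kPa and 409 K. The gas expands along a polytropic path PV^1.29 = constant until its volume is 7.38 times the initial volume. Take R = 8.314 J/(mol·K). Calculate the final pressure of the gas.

41.6 kPa

V₁ = nRT₁/P₁ = 3.11×8.314×409/548 = 19.3 L.
Polytropic n=1.29: T₂ = T₁(V₁/V₂)^(n−1) = 409×(0.136)^0.29 = 229 K; P₂ = P₁(V₁/V₂)^n = 41.6 kPa.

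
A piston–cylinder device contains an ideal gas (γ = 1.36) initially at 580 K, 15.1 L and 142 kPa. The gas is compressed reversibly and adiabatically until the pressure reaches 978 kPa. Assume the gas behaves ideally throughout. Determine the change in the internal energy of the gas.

n = P₁V₁/(RT₁) = 142×15.1/(8.314×580) = 0.445 mol.
Adiabatic: T₂/T₁ = (P₂/P₁)^((γ−1)/γ) ⇒ T₂ = 580×(6.89)^0.265 = 967 K; V₂ = 3.65 L.
For an ideal gas ΔU = nCvΔT with Cv = R/(γ−1) = 23.1 J/(mol·K).
ΔU = 0.445×23.1×(967−580) = 3970 J.

3970 J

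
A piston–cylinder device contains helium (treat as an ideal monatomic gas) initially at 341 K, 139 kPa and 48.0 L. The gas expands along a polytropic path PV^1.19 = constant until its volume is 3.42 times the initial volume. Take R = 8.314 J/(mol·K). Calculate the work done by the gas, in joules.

n = P₁V₁/(RT₁) = 139×48.0/(8.314×341) = 2.35 mol.
Polytropic n=1.19: T₂ = T₁(V₁/V₂)^(n−1) = 341×(0.292)^0.19 = 270 K; P₂ = P₁(V₁/V₂)^n = 32.2 kPa.
W = (P₁V₁−P₂V₂)/(n−1) = (139×48.0−32.2×164)/0.19 = 7320 J.

7320 J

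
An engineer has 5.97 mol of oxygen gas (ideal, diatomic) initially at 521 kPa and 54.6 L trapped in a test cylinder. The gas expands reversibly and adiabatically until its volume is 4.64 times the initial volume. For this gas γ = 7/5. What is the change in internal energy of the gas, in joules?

T₁ = P₁V₁/(nR) = 521×54.6/(5.97×8.314) = 573 K.
Adiabatic: TV^(γ−1) = const ⇒ T₂ = 573×(0.216)^0.400 = 310 K; PV^γ = const ⇒ P₂ = 60.8 kPa.
For an ideal gas ΔU = nCvΔT with Cv = (5/2)R = 20.8 J/(mol·K).
ΔU = 5.97×20.8×(310−573) = -32600 J.

-32600 J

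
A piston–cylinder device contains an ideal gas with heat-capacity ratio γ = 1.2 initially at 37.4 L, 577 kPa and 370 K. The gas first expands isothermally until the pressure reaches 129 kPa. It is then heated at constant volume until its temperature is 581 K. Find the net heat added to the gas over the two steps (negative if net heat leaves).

n = P₁V₁/(RT₁) = 577×37.4/(8.314×370) = 7.02 mol.
Step 1 — Isothermal: T stays 370 K; PV = const ⇒ V₂ = 167 L, P₂ = 129 kPa.
ΔU = 0 (ideal gas, T constant).
W = nRT ln(V₂/V₁) = 7.02×8.314×370×ln(4.47) = 32300 J.
Q = ΔU + W = 32300 J.
State after step 1: P = 129 kPa, V = 167 L, T = 370 K.
Step 2 — Isochoric: V stays 167 L; P/T = const ⇒ T₂ = 581 K, P₂ = 203 kPa.
W = 0 (no volume change).
ΔU = nCvΔT = 7.02×41.6×(581−370) = 61500 J.
Q = ΔU = 61500 J.
Net over both steps: W = 32300 J, Q = 93900 J, ΔU = 61500 J.

93900 J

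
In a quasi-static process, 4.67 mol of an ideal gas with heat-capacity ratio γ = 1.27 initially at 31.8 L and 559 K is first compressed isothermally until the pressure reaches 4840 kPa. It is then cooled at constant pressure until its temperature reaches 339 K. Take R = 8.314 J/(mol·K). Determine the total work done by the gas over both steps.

-51100 J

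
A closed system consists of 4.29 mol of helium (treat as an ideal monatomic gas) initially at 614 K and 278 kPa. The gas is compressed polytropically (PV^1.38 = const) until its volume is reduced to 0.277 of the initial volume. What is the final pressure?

1630 kPa

V₁ = nRT₁/P₁ = 4.29×8.314×614/278 = 78.8 L.
Polytropic n=1.38: T₂ = T₁(V₁/V₂)^(n−1) = 614×(3.61)^0.38 = 1000 K; P₂ = P₁(V₁/V₂)^n = 1630 kPa.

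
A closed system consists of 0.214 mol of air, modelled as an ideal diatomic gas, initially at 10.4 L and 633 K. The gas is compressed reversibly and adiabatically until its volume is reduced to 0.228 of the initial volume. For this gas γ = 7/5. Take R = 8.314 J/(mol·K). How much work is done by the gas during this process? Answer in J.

P₁ = nRT₁/V₁ = 0.214×8.314×633/10.4 = 108 kPa.
Adiabatic: TV^(γ−1) = const ⇒ T₂ = 633×(4.39)^0.400 = 1140 K; PV^γ = const ⇒ P₂ = 858 kPa.
ΔU = nCvΔT = 0.214×20.8×(1140−633) = 2270 J.
Q = 0 for an adiabatic process, so W = −ΔU = -2270 J.

-2270 J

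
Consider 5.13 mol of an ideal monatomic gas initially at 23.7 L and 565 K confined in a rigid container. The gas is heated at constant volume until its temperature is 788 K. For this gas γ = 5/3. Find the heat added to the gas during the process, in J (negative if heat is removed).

14300 J

P₁ = nRT₁/V₁ = 5.13×8.314×565/23.7 = 1020 kPa.
Isochoric: V stays 23.7 L; P/T = const ⇒ T₂ = 788 K, P₂ = 1420 kPa.
W = 0 (no volume change).
ΔU = nCvΔT = 5.13×12.5×(788−565) = 14300 J.
Q = ΔU = 14300 J.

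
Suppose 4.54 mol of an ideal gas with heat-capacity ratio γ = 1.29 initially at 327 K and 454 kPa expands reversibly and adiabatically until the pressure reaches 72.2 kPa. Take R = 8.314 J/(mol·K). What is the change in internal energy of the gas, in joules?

V₁ = nRT₁/P₁ = 4.54×8.314×327/454 = 27.2 L.
Adiabatic: T₂/T₁ = (P₂/P₁)^((γ−1)/γ) ⇒ T₂ = 327×(0.159)^0.225 = 216 K; V₂ = 113 L.
For an ideal gas ΔU = nCvΔT with Cv = R/(γ−1) = 28.7 J/(mol·K).
ΔU = 4.54×28.7×(216−327) = -14400 J.

-14400 J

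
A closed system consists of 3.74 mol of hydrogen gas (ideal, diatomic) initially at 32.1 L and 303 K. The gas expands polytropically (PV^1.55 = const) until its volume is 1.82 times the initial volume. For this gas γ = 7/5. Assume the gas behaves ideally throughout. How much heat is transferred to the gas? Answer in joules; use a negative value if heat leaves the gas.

-1800 J

P₁ = nRT₁/V₁ = 3.74×8.314×303/32.1 = 294 kPa.
Polytropic n=1.55: T₂ = T₁(V₁/V₂)^(n−1) = 303×(0.549)^0.55 = 218 K; P₂ = P₁(V₁/V₂)^n = 116 kPa.
W = (P₁V₁−P₂V₂)/(n−1) = (294×32.1−116×58.4)/0.55 = 4810 J.
ΔU = nCvΔT = 3.74×20.8×(218−303) = -6610 J.
Q = ΔU + W = -1800 J.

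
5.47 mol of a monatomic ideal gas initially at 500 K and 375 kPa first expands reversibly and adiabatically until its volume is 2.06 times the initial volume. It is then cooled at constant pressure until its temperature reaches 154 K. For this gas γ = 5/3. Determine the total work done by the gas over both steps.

V₁ = nRT₁/P₁ = 5.47×8.314×500/375 = 60.6 L.
Step 1 — Adiabatic: TV^(γ−1) = const ⇒ T₂ = 500×(0.485)^0.667 = 309 K; PV^γ = const ⇒ P₂ = 112 kPa.
ΔU = nCvΔT = 5.47×12.5×(309−500) = -13000 J.
Q = 0 for an adiabatic process, so W = −ΔU = 13000 J.
State after step 1: P = 112 kPa, V = 125 L, T = 309 K.
Step 2 — Isobaric: P stays 112 kPa; V/T = const ⇒ T₂ = 154 K, V₂ = 62.3 L.
W = PΔV = 112×(62.3−125) kPa·L = -7040 J.
ΔU = nCvΔT = 5.47×12.5×(154−309) = -10600 J.
Q = ΔU + W = nCpΔT = -17600 J.
Net over both steps: W = 6000 J, Q = -17600 J, ΔU = -23600 J.

6000 J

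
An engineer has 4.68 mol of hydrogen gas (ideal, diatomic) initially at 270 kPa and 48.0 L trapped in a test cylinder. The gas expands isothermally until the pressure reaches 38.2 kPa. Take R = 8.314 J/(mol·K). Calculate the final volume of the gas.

T₁ = P₁V₁/(nR) = 270×48.0/(4.68×8.314) = 333 K.
Isothermal: T stays 333 K; PV = const ⇒ V₂ = 339 L, P₂ = 38.2 kPa.

339 L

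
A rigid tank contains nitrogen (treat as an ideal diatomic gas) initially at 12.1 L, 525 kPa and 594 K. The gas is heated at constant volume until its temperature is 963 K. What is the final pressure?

Isochoric: V stays 12.1 L; P/T = const ⇒ T₂ = 963 K, P₂ = 851 kPa.

851 kPa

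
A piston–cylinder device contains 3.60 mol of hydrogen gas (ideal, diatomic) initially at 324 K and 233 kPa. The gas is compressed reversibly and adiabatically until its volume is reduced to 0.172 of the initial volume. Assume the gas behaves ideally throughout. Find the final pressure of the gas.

V₁ = nRT₁/P₁ = 3.60×8.314×324/233 = 41.6 L.
Adiabatic: TV^(γ−1) = const ⇒ T₂ = 324×(5.81)^0.400 = 655 K; PV^γ = const ⇒ P₂ = 2740 kPa.

2740 kPa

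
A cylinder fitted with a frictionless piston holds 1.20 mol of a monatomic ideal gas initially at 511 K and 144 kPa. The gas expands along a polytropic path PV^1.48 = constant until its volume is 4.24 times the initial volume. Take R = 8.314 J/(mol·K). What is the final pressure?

V₁ = nRT₁/P₁ = 1.20×8.314×511/144 = 35.4 L.
Polytropic n=1.48: T₂ = T₁(V₁/V₂)^(n−1) = 511×(0.236)^0.48 = 255 K; P₂ = P₁(V₁/V₂)^n = 17.0 kPa.

17.0 kPa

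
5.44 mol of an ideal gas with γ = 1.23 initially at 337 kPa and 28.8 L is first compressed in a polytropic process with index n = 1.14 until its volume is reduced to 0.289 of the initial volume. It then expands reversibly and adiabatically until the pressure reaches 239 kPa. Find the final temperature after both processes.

T₁ = P₁V₁/(nR) = 337×28.8/(5.44×8.314) = 215 K.
Step 1 — Polytropic n=1.14: T₂ = T₁(V₁/V₂)^(n−1) = 215×(3.46)^0.14 = 255 K; P₂ = P₁(V₁/V₂)^n = 1390 kPa.
W = (P₁V₁−P₂V₂)/(n−1) = (337×28.8−1390×8.32)/0.14 = -13200 J.
ΔU = nCvΔT = 5.44×36.1×(255−215) = 8010 J.
Q = ΔU + W = -5150 J.
State after step 1: P = 1390 kPa, V = 8.32 L, T = 255 K.
Step 2 — Adiabatic: T₂/T₁ = (P₂/P₁)^((γ−1)/γ) ⇒ T₂ = 255×(0.172)^0.187 = 184 K; V₂ = 34.8 L.
ΔU = nCvΔT = 5.44×36.1×(184−255) = -14100 J.
Q = 0 for an adiabatic process, so W = −ΔU = 14100 J.
Net over both steps: W = 913 J, Q = -5150 J, ΔU = -6060 J.

184 K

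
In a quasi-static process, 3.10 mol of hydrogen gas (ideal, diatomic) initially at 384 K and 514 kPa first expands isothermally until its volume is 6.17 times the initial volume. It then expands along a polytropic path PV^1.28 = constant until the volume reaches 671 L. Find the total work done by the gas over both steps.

V₁ = nRT₁/P₁ = 3.10×8.314×384/514 = 19.3 L.
Step 1 — Isothermal: T stays 384 K; PV = const ⇒ V₂ = 119 L, P₂ = 83.3 kPa.
ΔU = 0 (ideal gas, T constant).
W = nRT ln(V₂/V₁) = 3.10×8.314×384×ln(6.17) = 18000 J.
Q = ΔU + W = 18000 J.
State after step 1: P = 83.3 kPa, V = 119 L, T = 384 K.
Step 2 — Polytropic n=1.28: T₂ = T₁(V₁/V₂)^(n−1) = 384×(0.177)^0.28 = 236 K; P₂ = P₁(V₁/V₂)^n = 9.08 kPa.
W = (P₁V₁−P₂V₂)/(n−1) = (83.3×119−9.08×671)/0.28 = 13600 J.
ΔU = nCvΔT = 3.10×20.8×(236−384) = -9510 J.
Q = ΔU + W = 4070 J.
Net over both steps: W = 31600 J, Q = 22100 J, ΔU = -9510 J.

31600 J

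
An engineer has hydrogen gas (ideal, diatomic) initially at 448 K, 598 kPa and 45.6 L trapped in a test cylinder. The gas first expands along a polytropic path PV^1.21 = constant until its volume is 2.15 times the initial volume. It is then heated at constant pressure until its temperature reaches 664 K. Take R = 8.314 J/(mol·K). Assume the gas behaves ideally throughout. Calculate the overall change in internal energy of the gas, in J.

n = P₁V₁/(RT₁) = 598×45.6/(8.314×448) = 7.32 mol.
Step 1 — Polytropic n=1.21: T₂ = T₁(V₁/V₂)^(n−1) = 448×(0.465)^0.21 = 381 K; P₂ = P₁(V₁/V₂)^n = 237 kPa.
W = (P₁V₁−P₂V₂)/(n−1) = (598×45.6−237×98.0)/0.21 = 19300 J.
ΔU = nCvΔT = 7.32×20.8×(381−448) = -10100 J.
Q = ΔU + W = 9160 J.
State after step 1: P = 237 kPa, V = 98.0 L, T = 381 K.
Step 2 — Isobaric: P stays 237 kPa; V/T = const ⇒ T₂ = 664 K, V₂ = 171 L.
W = PΔV = 237×(171−98.0) kPa·L = 17200 J.
ΔU = nCvΔT = 7.32×20.8×(664−381) = 43000 J.
Q = ΔU + W = nCpΔT = 60200 J.
Net over both steps: W = 36500 J, Q = 69300 J, ΔU = 32900 J.

32900 J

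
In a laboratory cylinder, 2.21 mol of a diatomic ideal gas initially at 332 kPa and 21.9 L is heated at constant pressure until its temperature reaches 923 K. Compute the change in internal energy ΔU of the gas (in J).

24200 J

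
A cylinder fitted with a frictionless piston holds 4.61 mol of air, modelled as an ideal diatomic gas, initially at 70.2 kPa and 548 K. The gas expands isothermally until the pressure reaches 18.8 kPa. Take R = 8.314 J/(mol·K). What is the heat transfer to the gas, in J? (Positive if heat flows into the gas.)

V₁ = nRT₁/P₁ = 4.61×8.314×548/70.2 = 299 L.
Isothermal: T stays 548 K; PV = const ⇒ V₂ = 1120 L, P₂ = 18.8 kPa.
ΔU = 0 (ideal gas, T constant).
W = nRT ln(V₂/V₁) = 4.61×8.314×548×ln(3.73) = 27700 J.
Q = ΔU + W = 27700 J.

27700 J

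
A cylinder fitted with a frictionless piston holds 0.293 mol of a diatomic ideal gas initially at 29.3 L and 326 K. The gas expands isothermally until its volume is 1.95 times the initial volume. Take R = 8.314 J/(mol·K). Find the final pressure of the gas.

P₁ = nRT₁/V₁ = 0.293×8.314×326/29.3 = 27.1 kPa.
Isothermal: T stays 326 K; PV = const ⇒ V₂ = 57.1 L, P₂ = 13.9 kPa.

13.9 kPa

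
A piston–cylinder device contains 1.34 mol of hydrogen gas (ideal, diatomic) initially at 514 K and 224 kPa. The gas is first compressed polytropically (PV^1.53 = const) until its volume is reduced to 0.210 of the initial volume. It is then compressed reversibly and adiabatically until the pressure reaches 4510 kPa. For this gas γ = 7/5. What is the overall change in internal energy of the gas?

24700 J

V₁ = nRT₁/P₁ = 1.34×8.314×514/224 = 25.6 L.
Step 1 — Polytropic n=1.53: T₂ = T₁(V₁/V₂)^(n−1) = 514×(4.76)^0.53 = 1180 K; P₂ = P₁(V₁/V₂)^n = 2440 kPa.
W = (P₁V₁−P₂V₂)/(n−1) = (224×25.6−2440×5.37)/0.53 = -13900 J.
ΔU = nCvΔT = 1.34×20.8×(1180−514) = 18400 J.
Q = ΔU + W = 4520 J.
State after step 1: P = 2440 kPa, V = 5.37 L, T = 1180 K.
Step 2 — Adiabatic: T₂/T₁ = (P₂/P₁)^((γ−1)/γ) ⇒ T₂ = 1180×(1.85)^0.286 = 1400 K; V₂ = 3.46 L.
ΔU = nCvΔT = 1.34×20.8×(1400−1180) = 6280 J.
Q = 0 for an adiabatic process, so W = −ΔU = -6280 J.
Net over both steps: W = -20200 J, Q = 4520 J, ΔU = 24700 J.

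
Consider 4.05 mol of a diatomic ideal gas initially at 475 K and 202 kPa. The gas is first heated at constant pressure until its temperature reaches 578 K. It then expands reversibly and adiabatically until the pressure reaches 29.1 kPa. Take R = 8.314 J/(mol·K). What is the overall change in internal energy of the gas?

-12000 J

V₁ = nRT₁/P₁ = 4.05×8.314×475/202 = 79.2 L.
Step 1 — Isobaric: P stays 202 kPa; V/T = const ⇒ T₂ = 578 K, V₂ = 96.3 L.
W = PΔV = 202×(96.3−79.2) kPa·L = 3470 J.
ΔU = nCvΔT = 4.05×20.8×(578−475) = 8670 J.
Q = ΔU + W = nCpΔT = 12100 J.
State after step 1: P = 202 kPa, V = 96.3 L, T = 578 K.
Step 2 — Adiabatic: T₂/T₁ = (P₂/P₁)^((γ−1)/γ) ⇒ T₂ = 578×(0.144)^0.286 = 332 K; V₂ = 384 L.
ΔU = nCvΔT = 4.05×20.8×(332−578) = -20700 J.
Q = 0 for an adiabatic process, so W = −ΔU = 20700 J.
Net over both steps: W = 24200 J, Q = 12100 J, ΔU = -12000 J.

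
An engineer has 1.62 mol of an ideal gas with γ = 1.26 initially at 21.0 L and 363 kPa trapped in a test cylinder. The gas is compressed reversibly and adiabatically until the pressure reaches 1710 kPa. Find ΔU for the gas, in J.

T₁ = P₁V₁/(nR) = 363×21.0/(1.62×8.314) = 566 K.
Adiabatic: T₂/T₁ = (P₂/P₁)^((γ−1)/γ) ⇒ T₂ = 566×(4.71)^0.206 = 779 K; V₂ = 6.14 L.
For an ideal gas ΔU = nCvΔT with Cv = R/(γ−1) = 32.0 J/(mol·K).
ΔU = 1.62×32.0×(779−566) = 11000 J.

11000 J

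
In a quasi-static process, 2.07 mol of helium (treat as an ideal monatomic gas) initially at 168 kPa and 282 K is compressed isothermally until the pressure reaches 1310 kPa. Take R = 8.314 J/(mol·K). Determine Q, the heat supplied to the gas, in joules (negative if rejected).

V₁ = nRT₁/P₁ = 2.07×8.314×282/168 = 28.9 L.
Isothermal: T stays 282 K; PV = const ⇒ V₂ = 3.70 L, P₂ = 1310 kPa.
ΔU = 0 (ideal gas, T constant).
W = nRT ln(V₂/V₁) = 2.07×8.314×282×ln(0.128) = -9970 J.
Q = ΔU + W = -9970 J.

-9970 J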